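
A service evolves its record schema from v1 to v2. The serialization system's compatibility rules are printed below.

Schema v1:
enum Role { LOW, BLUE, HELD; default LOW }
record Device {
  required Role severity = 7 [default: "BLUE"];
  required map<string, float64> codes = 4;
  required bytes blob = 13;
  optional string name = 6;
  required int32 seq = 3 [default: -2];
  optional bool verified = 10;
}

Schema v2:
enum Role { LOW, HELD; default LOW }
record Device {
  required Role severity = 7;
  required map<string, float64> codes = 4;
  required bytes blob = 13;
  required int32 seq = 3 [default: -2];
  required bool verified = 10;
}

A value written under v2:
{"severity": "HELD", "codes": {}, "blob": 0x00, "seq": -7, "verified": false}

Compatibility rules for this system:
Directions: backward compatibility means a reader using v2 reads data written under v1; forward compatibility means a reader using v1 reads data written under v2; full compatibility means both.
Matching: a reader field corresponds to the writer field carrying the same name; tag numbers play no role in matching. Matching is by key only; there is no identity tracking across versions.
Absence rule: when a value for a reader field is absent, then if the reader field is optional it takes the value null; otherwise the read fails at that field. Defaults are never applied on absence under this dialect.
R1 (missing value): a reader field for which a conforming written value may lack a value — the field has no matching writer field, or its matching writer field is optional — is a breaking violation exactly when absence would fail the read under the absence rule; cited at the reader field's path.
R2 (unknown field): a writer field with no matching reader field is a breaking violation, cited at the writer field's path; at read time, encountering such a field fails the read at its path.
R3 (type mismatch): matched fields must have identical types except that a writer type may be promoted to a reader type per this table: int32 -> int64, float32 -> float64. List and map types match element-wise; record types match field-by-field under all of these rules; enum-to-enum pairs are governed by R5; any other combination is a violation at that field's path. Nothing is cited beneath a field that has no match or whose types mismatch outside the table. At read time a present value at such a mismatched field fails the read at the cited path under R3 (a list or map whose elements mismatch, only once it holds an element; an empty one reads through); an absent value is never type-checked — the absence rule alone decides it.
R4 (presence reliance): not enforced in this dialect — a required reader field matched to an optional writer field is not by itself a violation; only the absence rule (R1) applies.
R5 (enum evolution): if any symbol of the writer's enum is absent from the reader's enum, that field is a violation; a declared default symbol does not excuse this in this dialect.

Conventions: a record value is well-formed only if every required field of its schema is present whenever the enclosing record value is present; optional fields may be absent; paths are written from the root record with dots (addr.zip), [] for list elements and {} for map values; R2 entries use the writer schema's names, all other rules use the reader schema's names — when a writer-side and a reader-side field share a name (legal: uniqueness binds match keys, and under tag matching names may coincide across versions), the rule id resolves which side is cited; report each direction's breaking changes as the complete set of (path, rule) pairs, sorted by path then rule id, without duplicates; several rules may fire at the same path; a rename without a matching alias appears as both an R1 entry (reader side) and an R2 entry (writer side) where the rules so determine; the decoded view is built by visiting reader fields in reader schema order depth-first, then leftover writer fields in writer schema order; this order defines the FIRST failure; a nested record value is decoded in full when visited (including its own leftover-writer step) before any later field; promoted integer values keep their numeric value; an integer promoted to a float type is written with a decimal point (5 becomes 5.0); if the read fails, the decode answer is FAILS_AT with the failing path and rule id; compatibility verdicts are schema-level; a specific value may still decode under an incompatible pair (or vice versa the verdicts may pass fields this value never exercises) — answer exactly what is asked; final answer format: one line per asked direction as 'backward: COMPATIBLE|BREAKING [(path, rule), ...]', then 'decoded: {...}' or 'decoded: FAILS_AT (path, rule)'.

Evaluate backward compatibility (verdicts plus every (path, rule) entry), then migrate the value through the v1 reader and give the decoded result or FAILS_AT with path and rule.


the writer's type comes first in each Device pair
checking backward for Device: reader v2 against writer v1:
  severity <- severity (Role -> Role, writer required)
  codes <- codes (map<string, float64> -> map<string, float64>, writer required)
  blob <- blob (bytes -> bytes, writer required)
  seq <- seq (int32 -> int32, writer required)
  verified <- verified (bool -> bool, writer optional)
  writer name: unknown to reader
  rule R2 violated at name
  rule R5 violated at severity
  rule R1 violated at verified
  => backward: BREAKING (3)
decode walk for Device under reader schema v1:
  severity := "HELD"
  codes := {}
  blob := 0x00
  name := null (not supplied -> null)
  seq := -7
  verified := false
  => decoded: {"severity": "HELD", "codes": {}, "blob": 0x00, "name": null, "seq": -7, "verified": false}

backward: BREAKING [(name, R2), (severity, R5), (verified, R1)]; decoded: {"severity": "HELD", "codes": {}, "blob": 0x00, "name": null, "seq": -7, "verified": false}


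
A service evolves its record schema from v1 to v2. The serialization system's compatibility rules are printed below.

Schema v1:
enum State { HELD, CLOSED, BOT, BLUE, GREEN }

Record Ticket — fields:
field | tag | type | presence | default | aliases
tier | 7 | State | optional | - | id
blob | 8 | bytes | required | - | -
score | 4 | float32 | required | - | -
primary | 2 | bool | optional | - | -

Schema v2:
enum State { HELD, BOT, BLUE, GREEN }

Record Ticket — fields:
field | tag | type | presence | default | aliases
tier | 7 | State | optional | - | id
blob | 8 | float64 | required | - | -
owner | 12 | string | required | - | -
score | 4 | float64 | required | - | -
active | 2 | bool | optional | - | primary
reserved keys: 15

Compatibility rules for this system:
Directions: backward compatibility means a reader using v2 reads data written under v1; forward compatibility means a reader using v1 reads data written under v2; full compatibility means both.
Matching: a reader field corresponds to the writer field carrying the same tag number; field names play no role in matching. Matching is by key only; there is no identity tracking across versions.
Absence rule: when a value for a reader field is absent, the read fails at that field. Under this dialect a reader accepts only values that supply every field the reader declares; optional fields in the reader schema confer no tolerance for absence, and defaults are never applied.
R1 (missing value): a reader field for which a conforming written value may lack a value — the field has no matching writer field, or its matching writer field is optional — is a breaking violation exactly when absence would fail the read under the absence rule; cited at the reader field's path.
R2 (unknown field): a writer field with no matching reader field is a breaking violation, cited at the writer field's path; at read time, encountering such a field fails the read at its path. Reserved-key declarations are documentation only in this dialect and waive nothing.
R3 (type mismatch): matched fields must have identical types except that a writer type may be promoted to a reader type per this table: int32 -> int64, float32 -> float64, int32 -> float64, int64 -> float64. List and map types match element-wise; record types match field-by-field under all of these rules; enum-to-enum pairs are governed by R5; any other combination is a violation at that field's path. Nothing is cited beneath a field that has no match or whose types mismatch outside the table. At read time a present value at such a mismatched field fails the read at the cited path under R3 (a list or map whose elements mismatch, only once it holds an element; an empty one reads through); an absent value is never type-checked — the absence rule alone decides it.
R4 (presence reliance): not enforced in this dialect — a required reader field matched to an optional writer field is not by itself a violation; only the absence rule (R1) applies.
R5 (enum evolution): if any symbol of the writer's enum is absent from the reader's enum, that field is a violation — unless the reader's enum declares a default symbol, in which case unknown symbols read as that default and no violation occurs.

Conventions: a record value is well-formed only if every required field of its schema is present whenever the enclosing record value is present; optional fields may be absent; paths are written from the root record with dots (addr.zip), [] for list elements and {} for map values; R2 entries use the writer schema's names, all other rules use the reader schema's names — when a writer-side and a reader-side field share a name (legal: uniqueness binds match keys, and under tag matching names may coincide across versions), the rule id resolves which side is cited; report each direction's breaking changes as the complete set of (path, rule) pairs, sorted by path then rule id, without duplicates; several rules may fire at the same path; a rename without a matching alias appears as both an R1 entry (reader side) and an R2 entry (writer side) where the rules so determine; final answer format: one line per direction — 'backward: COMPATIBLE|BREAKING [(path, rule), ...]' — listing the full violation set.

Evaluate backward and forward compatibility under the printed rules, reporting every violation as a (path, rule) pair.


backward: BREAKING [(active, R1), (blob, R3), (owner, R1), (tier, R1), (tier, R5)]; forward: BREAKING [(blob, R3), (owner, R2), (primary, R1), (score, R3), (tier, R1)]

the writer's type comes first in each Ticket pair
checking backward for Ticket: reader v2 against writer v1:
  tier: State -> State, writer optional; from tier
  blob: bytes -> float64, writer required; from blob
  owner: no writer match
  score: float32 -> float64, writer required; from score
  active: bool -> bool, writer optional; from primary
  R1 fires at active
  R3 fires at blob
  R1 fires at owner
  R1 fires at tier
  R5 fires at tier
  => backward: BREAKING (5)
checking forward for Ticket: reader v1 against writer v2:
  tier: State -> State, writer optional; from tier
  blob: float64 -> bytes, writer required; from blob
  score: float64 -> float32, writer required; from score
  primary: bool -> bool, writer optional; from active
  writer owner: unknown to reader
  R3 fires at blob
  R2 fires at owner
  R1 fires at primary
  R3 fires at score
  R1 fires at tier
  => forward: BREAKING (5)


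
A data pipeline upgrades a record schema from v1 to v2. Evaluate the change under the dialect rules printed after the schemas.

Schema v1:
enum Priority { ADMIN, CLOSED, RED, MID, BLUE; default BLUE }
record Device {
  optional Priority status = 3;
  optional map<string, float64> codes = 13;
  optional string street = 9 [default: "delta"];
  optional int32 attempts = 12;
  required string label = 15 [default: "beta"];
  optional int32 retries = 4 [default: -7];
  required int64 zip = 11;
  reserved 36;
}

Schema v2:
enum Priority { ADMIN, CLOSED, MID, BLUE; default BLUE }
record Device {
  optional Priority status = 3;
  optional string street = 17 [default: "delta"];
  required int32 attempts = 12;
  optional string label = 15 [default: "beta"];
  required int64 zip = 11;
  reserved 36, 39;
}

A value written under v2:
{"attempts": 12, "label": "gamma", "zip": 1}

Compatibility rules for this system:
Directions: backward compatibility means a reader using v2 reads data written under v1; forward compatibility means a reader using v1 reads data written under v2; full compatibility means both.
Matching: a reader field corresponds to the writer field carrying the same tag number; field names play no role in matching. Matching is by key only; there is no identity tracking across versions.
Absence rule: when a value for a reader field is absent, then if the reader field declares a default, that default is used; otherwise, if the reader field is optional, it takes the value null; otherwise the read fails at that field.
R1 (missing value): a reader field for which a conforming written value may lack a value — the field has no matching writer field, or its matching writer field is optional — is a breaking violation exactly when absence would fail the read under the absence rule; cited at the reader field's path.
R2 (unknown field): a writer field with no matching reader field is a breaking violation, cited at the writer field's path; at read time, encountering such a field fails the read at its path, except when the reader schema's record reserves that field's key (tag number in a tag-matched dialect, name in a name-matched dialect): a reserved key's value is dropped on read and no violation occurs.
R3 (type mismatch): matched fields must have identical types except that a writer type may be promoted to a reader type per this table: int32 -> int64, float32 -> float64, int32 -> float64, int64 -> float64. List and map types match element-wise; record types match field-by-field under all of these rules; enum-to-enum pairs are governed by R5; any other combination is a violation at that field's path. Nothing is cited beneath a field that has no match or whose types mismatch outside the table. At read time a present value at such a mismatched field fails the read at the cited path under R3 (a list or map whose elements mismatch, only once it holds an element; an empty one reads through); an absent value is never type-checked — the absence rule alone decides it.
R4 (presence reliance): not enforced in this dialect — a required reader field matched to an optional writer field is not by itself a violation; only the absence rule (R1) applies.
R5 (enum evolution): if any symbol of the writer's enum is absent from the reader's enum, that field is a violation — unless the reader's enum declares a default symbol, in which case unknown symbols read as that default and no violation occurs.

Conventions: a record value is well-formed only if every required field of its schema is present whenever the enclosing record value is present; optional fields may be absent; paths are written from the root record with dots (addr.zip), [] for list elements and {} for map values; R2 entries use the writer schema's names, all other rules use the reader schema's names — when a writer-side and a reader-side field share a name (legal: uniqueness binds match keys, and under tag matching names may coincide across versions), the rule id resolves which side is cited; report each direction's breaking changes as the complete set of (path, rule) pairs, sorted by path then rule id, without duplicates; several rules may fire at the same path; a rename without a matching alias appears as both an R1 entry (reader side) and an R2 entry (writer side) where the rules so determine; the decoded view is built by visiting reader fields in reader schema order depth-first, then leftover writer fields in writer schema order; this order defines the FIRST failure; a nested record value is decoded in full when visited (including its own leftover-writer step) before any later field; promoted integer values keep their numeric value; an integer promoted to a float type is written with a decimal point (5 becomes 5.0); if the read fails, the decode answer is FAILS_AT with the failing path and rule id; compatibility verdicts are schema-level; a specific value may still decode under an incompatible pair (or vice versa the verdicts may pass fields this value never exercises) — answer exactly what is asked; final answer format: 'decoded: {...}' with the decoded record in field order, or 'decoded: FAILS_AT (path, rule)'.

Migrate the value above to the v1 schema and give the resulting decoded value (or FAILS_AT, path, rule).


in Device below, arrows point writer -> reader
decode (reader v1):
  status := null (not supplied -> null)
  codes := null (not supplied -> null)
  street := "delta" (no value, default fills)
  attempts := 12
  label := "gamma"
  retries := -7 (no value, default fills)
  zip := 1
  => decoded: {"status": null, "codes": null, "street": "delta", "attempts": 12, "label": "gamma", "retries": -7, "zip": 1}
diffs on Device not affecting the asked answer:
  enum Priority (field status in record Device): symbol RED removed -> inert under this dialect — no rule fires on Device and the result does not move
  field attempts in record Device: optional changed to required -> a verdict-level change on Device — the shown value reads the same
  field label in record Device: required changed to optional -> inert under this dialect — no rule fires on Device and the result does not move
  removed field retries from record Device -> a verdict-level change on Device — the shown value reads the same
  removed field codes from record Device -> a verdict-level change on Device — the shown value reads the same
  field street in record Device: tag 9 changed to 17 -> a verdict-level change on Device — the shown value reads the same

decoded: {"status": null, "codes": null, "street": "delta", "attempts": 12, "label": "gamma", "retries": -7, "zip": 1}


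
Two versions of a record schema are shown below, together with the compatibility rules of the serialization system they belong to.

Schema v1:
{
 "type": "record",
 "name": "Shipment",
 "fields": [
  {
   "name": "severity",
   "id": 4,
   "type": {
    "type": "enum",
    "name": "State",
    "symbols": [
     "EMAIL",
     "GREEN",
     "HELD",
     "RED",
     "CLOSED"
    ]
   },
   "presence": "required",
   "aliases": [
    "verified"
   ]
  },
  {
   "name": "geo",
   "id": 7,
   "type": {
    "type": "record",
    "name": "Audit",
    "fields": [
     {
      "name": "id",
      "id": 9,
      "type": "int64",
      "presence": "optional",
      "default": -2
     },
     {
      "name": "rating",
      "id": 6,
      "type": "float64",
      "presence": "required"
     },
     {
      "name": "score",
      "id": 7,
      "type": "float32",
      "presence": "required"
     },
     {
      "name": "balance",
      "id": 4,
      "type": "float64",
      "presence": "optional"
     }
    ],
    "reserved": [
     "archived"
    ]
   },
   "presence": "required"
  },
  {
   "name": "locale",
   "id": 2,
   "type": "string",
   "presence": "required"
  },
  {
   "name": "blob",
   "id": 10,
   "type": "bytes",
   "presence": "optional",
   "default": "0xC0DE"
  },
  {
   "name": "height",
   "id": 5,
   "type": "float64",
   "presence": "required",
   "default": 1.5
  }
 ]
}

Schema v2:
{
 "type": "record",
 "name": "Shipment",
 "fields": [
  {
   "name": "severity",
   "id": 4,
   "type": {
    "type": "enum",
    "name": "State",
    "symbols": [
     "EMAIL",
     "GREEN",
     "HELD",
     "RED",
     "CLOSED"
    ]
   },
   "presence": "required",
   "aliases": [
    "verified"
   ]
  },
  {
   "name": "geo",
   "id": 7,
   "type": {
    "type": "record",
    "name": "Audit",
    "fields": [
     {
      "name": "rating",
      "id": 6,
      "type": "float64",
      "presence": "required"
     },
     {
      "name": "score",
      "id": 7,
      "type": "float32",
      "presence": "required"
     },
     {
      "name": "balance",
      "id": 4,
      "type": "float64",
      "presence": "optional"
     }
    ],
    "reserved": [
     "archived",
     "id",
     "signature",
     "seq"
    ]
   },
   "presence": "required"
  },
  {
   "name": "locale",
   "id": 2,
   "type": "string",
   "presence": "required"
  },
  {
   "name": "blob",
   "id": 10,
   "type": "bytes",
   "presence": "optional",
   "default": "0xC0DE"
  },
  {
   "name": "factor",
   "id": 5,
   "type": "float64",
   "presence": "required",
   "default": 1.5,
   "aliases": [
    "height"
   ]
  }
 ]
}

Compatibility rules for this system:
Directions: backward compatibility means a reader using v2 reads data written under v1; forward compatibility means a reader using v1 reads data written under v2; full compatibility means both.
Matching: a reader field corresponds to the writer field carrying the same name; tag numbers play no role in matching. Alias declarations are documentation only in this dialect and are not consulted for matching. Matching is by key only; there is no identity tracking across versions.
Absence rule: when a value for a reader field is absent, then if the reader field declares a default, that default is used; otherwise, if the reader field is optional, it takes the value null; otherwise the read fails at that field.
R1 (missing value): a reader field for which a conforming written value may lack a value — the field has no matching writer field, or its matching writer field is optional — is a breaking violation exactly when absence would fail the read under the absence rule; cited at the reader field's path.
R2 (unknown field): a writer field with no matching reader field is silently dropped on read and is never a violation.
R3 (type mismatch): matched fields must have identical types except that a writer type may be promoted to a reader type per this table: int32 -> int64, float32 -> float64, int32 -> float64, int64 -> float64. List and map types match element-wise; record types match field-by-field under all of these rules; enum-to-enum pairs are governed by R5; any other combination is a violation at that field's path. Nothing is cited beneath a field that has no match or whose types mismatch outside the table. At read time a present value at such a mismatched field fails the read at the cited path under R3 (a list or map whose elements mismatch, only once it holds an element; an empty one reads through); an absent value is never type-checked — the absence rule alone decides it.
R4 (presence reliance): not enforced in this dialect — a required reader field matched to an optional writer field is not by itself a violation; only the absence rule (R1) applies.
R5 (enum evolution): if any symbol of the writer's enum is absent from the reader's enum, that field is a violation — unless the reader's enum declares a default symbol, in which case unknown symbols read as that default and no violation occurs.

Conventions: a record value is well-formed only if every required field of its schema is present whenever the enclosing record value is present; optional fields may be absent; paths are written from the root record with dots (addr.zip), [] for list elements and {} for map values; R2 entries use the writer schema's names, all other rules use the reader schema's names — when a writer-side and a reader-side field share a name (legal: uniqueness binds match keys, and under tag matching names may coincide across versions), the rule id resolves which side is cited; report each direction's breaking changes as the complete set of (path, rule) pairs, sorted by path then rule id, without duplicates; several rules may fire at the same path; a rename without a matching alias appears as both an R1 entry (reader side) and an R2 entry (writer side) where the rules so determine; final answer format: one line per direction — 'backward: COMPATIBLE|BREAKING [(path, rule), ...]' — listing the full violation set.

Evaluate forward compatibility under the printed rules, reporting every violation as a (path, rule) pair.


forward: COMPATIBLE []

each type pair in Shipment: writer, then reader
forward pass over Shipment, reader schema v1, writer schema v2:
  severity: paired with writer severity (State -> State; writer required)
  geo: paired with writer geo (Audit -> Audit; writer required)
  locale: paired with writer locale (string -> string; writer required)
  blob: paired with writer blob (bytes -> bytes; writer optional)
  no writer field matches reader height
  writer factor: unknown to reader
  no writer field matches reader geo.id
  geo.rating: paired with writer geo.rating (float64 -> float64; writer required)
  geo.score: paired with writer geo.score (float32 -> float32; writer required)
  geo.balance: paired with writer geo.balance (float64 -> float64; writer optional)
  => forward verdict for Shipment: COMPATIBLE, no violations
the other Shipment changes do not affect what is asked:
  removed field id from record Audit (its key "id" joins the reserved list) -> fires no rule on Shipment, leaving the asked answer as it is
  renamed field height to factor in record Shipment (alias height declared on the renamed field) -> fires no rule on Shipment, leaving the asked answer as it is


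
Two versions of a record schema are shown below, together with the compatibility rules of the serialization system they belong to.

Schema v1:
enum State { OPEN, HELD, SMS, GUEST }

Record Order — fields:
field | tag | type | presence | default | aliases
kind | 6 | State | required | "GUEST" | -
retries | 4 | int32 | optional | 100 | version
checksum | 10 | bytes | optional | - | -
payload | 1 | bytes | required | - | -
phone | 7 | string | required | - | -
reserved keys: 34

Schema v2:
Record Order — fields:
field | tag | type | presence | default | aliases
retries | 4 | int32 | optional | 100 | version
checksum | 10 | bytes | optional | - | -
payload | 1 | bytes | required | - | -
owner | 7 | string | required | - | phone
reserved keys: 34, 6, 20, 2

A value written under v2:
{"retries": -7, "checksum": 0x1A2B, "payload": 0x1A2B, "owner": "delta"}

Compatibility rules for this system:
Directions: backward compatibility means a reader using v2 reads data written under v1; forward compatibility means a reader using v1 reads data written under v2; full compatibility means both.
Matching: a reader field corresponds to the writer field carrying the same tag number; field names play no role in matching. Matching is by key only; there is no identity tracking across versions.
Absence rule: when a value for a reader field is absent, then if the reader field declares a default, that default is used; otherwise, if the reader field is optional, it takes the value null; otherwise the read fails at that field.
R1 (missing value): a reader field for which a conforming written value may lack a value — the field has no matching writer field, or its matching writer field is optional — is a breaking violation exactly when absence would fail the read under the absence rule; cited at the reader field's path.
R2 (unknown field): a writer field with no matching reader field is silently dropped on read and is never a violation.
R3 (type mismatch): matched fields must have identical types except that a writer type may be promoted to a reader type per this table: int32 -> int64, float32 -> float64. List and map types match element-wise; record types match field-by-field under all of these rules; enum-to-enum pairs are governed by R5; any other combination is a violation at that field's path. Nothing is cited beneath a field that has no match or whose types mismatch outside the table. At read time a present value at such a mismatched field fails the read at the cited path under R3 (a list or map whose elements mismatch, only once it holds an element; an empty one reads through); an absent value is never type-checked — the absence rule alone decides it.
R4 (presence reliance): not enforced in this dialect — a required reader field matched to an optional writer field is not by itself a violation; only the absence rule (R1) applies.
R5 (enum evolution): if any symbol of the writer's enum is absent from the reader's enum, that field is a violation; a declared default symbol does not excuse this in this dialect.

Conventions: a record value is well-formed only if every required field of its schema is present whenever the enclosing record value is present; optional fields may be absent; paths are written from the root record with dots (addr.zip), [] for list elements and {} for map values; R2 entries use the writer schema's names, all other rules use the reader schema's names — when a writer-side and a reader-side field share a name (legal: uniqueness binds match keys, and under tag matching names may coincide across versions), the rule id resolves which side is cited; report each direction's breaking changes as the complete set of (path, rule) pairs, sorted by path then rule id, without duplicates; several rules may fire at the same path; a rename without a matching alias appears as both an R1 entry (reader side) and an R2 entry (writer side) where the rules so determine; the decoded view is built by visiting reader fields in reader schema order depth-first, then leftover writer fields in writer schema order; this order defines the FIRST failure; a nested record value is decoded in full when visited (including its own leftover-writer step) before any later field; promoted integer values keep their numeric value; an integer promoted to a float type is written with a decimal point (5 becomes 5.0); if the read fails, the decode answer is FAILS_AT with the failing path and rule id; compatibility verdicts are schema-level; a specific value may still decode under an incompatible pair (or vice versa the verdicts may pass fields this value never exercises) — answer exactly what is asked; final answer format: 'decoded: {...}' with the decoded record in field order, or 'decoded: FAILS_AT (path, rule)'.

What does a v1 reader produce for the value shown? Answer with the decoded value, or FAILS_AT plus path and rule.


arrows below run writer -> reader for Order
decode (reader v1):
  kind := "GUEST" (no value, default fills)
  retries := -7
  checksum := 0x1A2B
  payload := 0x1A2B
  phone := "delta" (from writer owner)
  => decoded: {"kind": "GUEST", "retries": -7, "checksum": 0x1A2B, "payload": 0x1A2B, "phone": "delta"}
the rest of the Order diff is inert for this question:
  removed field kind from record Order (its key 6 joins the reserved list) -> triggers nothing under the printed rules; the Order answer is the same either way
  renamed field phone to owner in record Order (alias phone declared on the renamed field) -> triggers nothing under the printed rules; the Order answer is the same either way

decoded: {"kind": "GUEST", "retries": -7, "checksum": 0x1A2B, "payload": 0x1A2B, "phone": "delta"}


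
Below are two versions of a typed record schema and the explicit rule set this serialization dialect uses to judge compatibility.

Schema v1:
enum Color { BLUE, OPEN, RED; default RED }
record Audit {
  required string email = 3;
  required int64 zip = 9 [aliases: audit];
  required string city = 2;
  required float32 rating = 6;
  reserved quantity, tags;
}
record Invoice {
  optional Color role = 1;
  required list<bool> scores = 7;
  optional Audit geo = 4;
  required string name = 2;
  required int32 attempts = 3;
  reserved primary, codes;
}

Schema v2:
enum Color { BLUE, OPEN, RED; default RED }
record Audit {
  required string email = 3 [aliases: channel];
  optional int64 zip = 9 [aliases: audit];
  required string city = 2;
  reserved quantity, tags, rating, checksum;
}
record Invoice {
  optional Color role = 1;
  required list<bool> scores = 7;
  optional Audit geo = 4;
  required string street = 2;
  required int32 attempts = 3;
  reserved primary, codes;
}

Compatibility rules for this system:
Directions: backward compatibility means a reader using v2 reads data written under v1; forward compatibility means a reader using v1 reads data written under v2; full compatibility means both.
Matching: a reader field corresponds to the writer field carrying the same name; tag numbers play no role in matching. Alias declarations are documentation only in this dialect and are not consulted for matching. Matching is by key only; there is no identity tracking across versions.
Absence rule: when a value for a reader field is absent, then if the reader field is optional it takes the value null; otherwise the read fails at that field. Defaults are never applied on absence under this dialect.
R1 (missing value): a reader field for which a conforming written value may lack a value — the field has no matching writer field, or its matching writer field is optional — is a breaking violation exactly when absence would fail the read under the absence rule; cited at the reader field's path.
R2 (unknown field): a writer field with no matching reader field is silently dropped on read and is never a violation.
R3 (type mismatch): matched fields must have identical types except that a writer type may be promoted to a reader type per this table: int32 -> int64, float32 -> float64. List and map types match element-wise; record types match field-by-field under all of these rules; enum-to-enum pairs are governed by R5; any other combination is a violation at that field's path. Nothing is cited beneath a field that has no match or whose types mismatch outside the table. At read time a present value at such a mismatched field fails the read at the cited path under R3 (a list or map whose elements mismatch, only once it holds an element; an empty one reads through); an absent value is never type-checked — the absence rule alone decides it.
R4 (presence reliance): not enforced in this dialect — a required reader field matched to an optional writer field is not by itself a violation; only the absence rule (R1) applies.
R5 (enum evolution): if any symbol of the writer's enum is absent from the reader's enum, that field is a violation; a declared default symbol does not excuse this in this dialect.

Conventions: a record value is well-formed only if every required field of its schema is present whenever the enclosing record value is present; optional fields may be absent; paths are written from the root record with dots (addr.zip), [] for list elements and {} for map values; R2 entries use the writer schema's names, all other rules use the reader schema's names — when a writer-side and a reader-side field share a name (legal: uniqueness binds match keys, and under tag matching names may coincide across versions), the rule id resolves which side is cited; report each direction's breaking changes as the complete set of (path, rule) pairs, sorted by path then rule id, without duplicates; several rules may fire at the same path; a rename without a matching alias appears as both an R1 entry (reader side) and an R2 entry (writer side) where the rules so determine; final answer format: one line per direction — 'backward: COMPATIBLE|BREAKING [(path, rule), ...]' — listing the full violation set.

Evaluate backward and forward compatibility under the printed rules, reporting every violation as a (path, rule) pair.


backward: BREAKING [(street, R1)]; forward: BREAKING [(geo.rating, R1), (geo.zip, R1), (name, R1)]

in Invoice below, arrows point writer -> reader
backward for Invoice (reader v2, writer v1):
  role: Color -> Color, writer optional; from role
  scores: list<bool> -> list<bool>, writer required; from scores
  geo: Audit -> Audit, writer optional; from geo
  street: no writer match
  attempts: int32 -> int32, writer required; from attempts
  name (writer side), unknown to reader
  geo.email: string -> string, writer required; from geo.email
  geo.zip: int64 -> int64, writer required; from geo.zip
  geo.city: string -> string, writer required; from geo.city
  geo.rating (writer side), unknown to reader
  R1 fires at street
  backward on Invoice therefore BREAKING (1)
forward for Invoice (reader v1, writer v2):
  role: Color -> Color, writer optional; from role
  scores: list<bool> -> list<bool>, writer required; from scores
  geo: Audit -> Audit, writer optional; from geo
  name: no writer match
  attempts: int32 -> int32, writer required; from attempts
  street (writer side), unknown to reader
  geo.email: string -> string, writer required; from geo.email
  geo.zip: int64 -> int64, writer optional; from geo.zip
  geo.city: string -> string, writer required; from geo.city
  geo.rating: no writer match
  R1 fires at geo.rating
  R1 fires at geo.zip
  R1 fires at name
  forward on Invoice therefore BREAKING (3)


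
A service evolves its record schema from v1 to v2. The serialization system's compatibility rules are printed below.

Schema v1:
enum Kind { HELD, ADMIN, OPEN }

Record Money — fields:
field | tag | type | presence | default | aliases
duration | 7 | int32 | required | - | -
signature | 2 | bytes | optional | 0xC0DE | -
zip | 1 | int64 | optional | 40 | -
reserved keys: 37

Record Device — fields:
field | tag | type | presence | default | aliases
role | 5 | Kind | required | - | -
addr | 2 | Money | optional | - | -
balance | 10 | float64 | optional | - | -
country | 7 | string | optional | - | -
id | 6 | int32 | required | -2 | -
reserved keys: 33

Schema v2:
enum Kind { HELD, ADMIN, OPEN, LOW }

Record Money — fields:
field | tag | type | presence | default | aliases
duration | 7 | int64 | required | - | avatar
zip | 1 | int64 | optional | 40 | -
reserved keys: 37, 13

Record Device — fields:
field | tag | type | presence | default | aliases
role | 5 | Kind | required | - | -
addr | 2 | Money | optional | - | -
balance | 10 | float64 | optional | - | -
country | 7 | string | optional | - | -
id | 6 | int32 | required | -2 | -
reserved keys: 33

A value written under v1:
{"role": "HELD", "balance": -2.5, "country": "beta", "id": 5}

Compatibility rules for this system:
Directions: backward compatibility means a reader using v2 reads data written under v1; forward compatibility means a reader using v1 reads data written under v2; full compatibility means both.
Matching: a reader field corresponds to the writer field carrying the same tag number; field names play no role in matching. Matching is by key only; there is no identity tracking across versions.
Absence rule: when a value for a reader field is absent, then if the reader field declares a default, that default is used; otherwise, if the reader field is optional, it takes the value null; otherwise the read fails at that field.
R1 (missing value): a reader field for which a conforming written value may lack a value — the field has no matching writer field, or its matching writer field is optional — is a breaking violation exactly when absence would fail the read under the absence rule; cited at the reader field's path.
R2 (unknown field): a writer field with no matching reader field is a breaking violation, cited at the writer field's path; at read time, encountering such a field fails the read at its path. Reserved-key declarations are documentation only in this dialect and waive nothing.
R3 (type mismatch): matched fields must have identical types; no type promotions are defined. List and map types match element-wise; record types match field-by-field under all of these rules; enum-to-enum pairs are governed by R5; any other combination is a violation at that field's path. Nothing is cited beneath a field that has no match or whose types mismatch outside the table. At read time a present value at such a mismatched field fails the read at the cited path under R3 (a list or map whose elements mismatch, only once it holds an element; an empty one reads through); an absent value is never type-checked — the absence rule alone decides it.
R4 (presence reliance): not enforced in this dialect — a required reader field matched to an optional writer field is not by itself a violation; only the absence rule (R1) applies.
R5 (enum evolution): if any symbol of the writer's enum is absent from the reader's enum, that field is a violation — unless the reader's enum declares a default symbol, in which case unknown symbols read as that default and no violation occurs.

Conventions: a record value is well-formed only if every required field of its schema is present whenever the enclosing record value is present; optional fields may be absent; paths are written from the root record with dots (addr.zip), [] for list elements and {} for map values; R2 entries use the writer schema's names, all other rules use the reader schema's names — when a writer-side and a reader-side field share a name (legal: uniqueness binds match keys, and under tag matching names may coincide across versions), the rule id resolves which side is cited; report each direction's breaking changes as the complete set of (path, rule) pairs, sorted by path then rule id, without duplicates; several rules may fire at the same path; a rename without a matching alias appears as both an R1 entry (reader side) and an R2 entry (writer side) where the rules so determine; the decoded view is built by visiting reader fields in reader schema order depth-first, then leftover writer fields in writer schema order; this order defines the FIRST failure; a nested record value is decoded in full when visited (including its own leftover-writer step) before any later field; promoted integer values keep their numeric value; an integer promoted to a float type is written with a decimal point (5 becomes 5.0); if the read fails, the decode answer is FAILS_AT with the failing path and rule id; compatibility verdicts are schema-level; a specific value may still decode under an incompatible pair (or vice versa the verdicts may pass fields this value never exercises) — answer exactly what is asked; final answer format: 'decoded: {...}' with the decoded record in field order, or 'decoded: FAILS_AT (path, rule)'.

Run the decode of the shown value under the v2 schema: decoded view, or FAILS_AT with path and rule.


in Device below, arrows point writer -> reader
decoding the Device value with the v2 reader:
  role := "HELD"
  addr := null (not supplied -> null)
  balance := -2.5
  country := "beta"
  id := 5
  => decoded: {"role": "HELD", "addr": null, "balance": -2.5, "country": "beta", "id": 5}
diffs on Device not affecting the asked answer:
  enum Kind (field role in record Device): symbol LOW added -> matters for Device compatibility verdicts, not for this value's decode
  removed field signature from record Money -> matters for Device compatibility verdicts, not for this value's decode
  field duration in record Money: type int32 changed to int64 -> matters for Device compatibility verdicts, not for this value's decode

decoded: {"role": "HELD", "addr": null, "balance": -2.5, "country": "beta", "id": 5}
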